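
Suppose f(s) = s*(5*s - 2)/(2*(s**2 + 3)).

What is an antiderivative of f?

An antiderivative is F(s) = (5*s - log(s**2 + 3) - 5*sqrt(3)*atan(sqrt(3)*s/3))/2.

Differentiate the proposed F(s) back; it has to land on f(s) exactly.
Check: d/ds[(5*s - log(s**2 + 3) - 5*sqrt(3)*atan(sqrt(3)*s/3))/2] = (5*s**2 - 2*s)/(2*s**2 + 6), which equals f(s).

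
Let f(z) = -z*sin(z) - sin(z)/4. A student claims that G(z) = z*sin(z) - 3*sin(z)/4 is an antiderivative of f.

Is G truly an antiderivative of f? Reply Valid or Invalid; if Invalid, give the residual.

Invalid: d/dz[G] - f = z*sin(z) + z*cos(z) + 5*sin(z)/4 - 3*cos(z)/4, which is not 0.

d/dz[G] = z*cos(z) + sin(z) - 3*cos(z)/4
d/dz[G] - f(z) = z*sin(z) + z*cos(z) + 5*sin(z)/4 - 3*cos(z)/4 != 0.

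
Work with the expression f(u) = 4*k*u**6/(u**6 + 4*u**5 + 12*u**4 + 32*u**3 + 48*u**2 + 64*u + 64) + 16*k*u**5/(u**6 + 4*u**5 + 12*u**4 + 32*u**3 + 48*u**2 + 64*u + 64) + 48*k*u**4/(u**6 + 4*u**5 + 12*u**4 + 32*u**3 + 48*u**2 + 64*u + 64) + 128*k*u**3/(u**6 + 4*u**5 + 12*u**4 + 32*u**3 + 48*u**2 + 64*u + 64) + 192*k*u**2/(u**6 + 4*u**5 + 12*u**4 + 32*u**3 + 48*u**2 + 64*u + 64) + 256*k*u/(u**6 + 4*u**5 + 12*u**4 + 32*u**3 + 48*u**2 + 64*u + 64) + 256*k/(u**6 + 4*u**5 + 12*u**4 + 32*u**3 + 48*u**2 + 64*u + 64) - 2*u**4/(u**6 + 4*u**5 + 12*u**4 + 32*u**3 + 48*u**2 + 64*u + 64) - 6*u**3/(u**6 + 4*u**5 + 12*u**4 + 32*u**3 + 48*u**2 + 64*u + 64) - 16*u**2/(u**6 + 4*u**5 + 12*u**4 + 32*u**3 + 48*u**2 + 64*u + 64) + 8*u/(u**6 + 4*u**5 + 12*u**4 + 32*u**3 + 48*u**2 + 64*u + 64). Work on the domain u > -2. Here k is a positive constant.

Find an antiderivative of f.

Integrate term by term and add the pieces.
Check: d/du[(4*k*u*(u + 2)*(u**2 + 4) + u**2 + (u + 1)*(u + 2) + 4)/((u + 2)*(u**2 + 4))] = (4*k*u**6 + 16*k*u**5 + 48*k*u**4 + 128*k*u**3 + 192*k*u**2 + 256*k*u + 256*k - 2*u**4 - 6*u**3 - 16*u**2 + 8*u)/(u**6 + 4*u**5 + 12*u**4 + 32*u**3 + 48*u**2 + 64*u + 64), which equals f(u).

An antiderivative is F(u) = (4*k*u*(u + 2)*(u**2 + 4) + u**2 + (u + 1)*(u + 2) + 4)/((u + 2)*(u**2 + 4)).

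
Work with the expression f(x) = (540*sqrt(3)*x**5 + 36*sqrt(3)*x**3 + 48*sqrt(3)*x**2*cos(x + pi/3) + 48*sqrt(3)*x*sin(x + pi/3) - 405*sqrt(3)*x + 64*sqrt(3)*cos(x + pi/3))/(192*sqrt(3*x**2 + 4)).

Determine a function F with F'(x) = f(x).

f has the shape u'v + uv' for u = -sqrt(x**2 + 4/3) and v = -(5/4 - 3*x**2/2)**2/4 - sin(x + pi/3)/4 — it is the derivative of the product u*v.
Check: d/dx[sqrt(3)*sqrt(3*x**2 + 4)*(36*x**4 - 60*x**2 + 16*sin(x + pi/3) + 25)/192] = (540*sqrt(3)*x**5 + 36*sqrt(3)*x**3 + 48*sqrt(3)*x**2*cos(x + pi/3) + 48*sqrt(3)*x*sin(x + pi/3) - 405*sqrt(3)*x + 64*sqrt(3)*cos(x + pi/3))/(192*sqrt(3*x**2 + 4)) = f(x).

An antiderivative is F(x) = sqrt(3)*sqrt(3*x**2 + 4)*(36*x**4 - 60*x**2 + 16*sin(x + pi/3) + 25)/192.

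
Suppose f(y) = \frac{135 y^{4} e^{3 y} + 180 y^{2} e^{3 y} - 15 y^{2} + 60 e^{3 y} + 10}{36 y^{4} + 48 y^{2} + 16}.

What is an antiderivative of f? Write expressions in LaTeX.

An antiderivative is F(y) = \frac{5 \left(3 y^{2} e^{3 y} + y + 2 e^{3 y}\right)}{4 \left(3 y^{2} + 2\right)}.

An antiderivative F(y) passes only if d/dy[F] lands on f(y) exactly.
Check: d/dy[\frac{5 \left(3 y^{2} e^{3 y} + y + 2 e^{3 y}\right)}{4 \left(3 y^{2} + 2\right)}] = \frac{135 y^{4} e^{3 y} + 180 y^{2} e^{3 y} - 15 y^{2} + 60 e^{3 y} + 10}{36 y^{4} + 48 y^{2} + 16} = f(y).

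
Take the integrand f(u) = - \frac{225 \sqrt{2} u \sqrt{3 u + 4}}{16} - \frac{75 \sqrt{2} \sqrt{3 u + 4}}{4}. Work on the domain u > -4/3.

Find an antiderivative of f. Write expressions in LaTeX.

The integrand splits into summands that can be handled one at a time.
Check: d/du[- \frac{45 u^{2} \sqrt{\frac{3 u}{2} + 2}}{4} - 30 u \sqrt{\frac{3 u}{2} + 2} - 20 \sqrt{\frac{3 u}{2} + 2}] = \frac{\sqrt{2} \left(- 675 u^{2} - 1800 u - 1200\right)}{16 \sqrt{3 u + 4}}, which equals f(u).

An antiderivative is F(u) = - \frac{45 u^{2} \sqrt{\frac{3 u}{2} + 2}}{4} - 30 u \sqrt{\frac{3 u}{2} + 2} - 20 \sqrt{\frac{3 u}{2} + 2}.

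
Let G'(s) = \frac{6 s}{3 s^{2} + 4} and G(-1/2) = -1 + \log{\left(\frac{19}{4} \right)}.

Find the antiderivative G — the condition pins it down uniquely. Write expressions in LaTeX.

G(s) = \log{\left(3 s^{2} + 4 \right)} - 1

The substitution u = 3 s^{2} + 4 works: G'(s) is exactly (dG/du)*(du/ds) for that inner function.
A general antiderivative is \log{\left(3 s^{2} + 4 \right)} + C.
The condition gives C = -1 + \log{\left(\frac{19}{4} \right)} - (\log{\left(\frac{19}{4} \right)}) = -1.
So G(s) = \log{\left(3 s^{2} + 4 \right)} - 1.
Check: d/ds[\log{\left(3 s^{2} + 4 \right)} - 1] = \frac{6 s}{3 s^{2} + 4} = G'(s).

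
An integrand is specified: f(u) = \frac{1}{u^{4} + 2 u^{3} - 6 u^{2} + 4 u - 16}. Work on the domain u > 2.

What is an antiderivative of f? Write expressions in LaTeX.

The denominator factors as \left(u - 2\right) \left(u + 4\right) \left(u^{2} + 2\right); partial fractions split f into directly integrable pieces: - \frac{u + 5}{54 \left(u^{2} + 2\right)} - \frac{1}{108 \left(u + 4\right)} + \frac{1}{36 \left(u - 2\right)}.
Check: d/du[\frac{\log{\left(u - 2 \right)}}{36} - \frac{\log{\left(u + 4 \right)}}{108} - \frac{\log{\left(u^{2} + 2 \right)}}{108} - \frac{5 \sqrt{2} \operatorname{atan}{\left(\frac{\sqrt{2} u}{2} \right)}}{108}] = \frac{1}{u^{4} + 2 u^{3} - 6 u^{2} + 4 u - 16} = f(u).

An antiderivative is F(u) = \frac{\log{\left(u - 2 \right)}}{36} - \frac{\log{\left(u + 4 \right)}}{108} - \frac{\log{\left(u^{2} + 2 \right)}}{108} - \frac{5 \sqrt{2} \operatorname{atan}{\left(\frac{\sqrt{2} u}{2} \right)}}{108}.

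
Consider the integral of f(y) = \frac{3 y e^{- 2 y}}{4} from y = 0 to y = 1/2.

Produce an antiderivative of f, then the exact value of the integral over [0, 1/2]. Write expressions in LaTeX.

Antiderivative: F(y) = \frac{\left(- 6 y - 3\right) e^{- 2 y}}{16}; value = \frac{3}{16} - \frac{3}{8 e}

Recognize the product-rule pattern: f = u'v + uv' with u = - \frac{3 y}{8} - \frac{3}{16}, v = e^{- 2 y}, so integration by parts undoes it.
F(y) = \frac{\left(- 6 y - 3\right) e^{- 2 y}}{16} is an antiderivative of f.
Check: d/dy[\frac{\left(- 6 y - 3\right) e^{- 2 y}}{16}] = \frac{3 y e^{- 2 y}}{4} = f(y).
F(1/2) = - \frac{3}{8 e}; F(0) = - \frac{3}{16}.
Integral = F(1/2) - F(0) = \frac{3}{16} - \frac{3}{8 e}.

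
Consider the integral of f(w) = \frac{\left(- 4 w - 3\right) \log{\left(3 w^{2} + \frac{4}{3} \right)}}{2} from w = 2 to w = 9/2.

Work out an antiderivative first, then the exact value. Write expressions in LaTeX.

A candidate is checked by its d/dw: the result must match f(w).
F(w) = - w^{2} \log{\left(3 w^{2} + \frac{4}{3} \right)} + w^{2} - \frac{3 w \log{\left(3 w^{2} + \frac{4}{3} \right)}}{2} + 3 w - \frac{4 \log{\left(w^{2} + \frac{4}{9} \right)}}{9} - 2 \operatorname{atan}{\left(\frac{3 w}{2} \right)} is an antiderivative of f.
Check: d/dw[- w^{2} \log{\left(3 w^{2} + \frac{4}{3} \right)} + w^{2} - \frac{3 w \log{\left(3 w^{2} + \frac{4}{3} \right)}}{2} + 3 w - \frac{4 \log{\left(w^{2} + \frac{4}{9} \right)}}{9} - 2 \operatorname{atan}{\left(\frac{3 w}{2} \right)}] = - 2 w \log{\left(3 w^{2} + \frac{4}{3} \right)} - \frac{3 \log{\left(3 w^{2} + \frac{4}{3} \right)}}{2}, which equals f(w).
F(9/2) = - 27 \log{\left(\frac{745}{12} \right)} - 2 \operatorname{atan}{\left(\frac{27}{4} \right)} - \frac{4 \log{\left(\frac{745}{36} \right)}}{9} + \frac{135}{4}; F(2) = - 7 \log{\left(\frac{40}{3} \right)} - 2 \operatorname{atan}{\left(3 \right)} - \frac{4 \log{\left(\frac{40}{9} \right)}}{9} + 10.
Integral = F(9/2) - F(2) = - 27 \log{\left(\frac{745}{12} \right)} - 2 \operatorname{atan}{\left(\frac{27}{4} \right)} - \frac{4 \log{\left(\frac{745}{36} \right)}}{9} + \frac{4 \log{\left(\frac{40}{9} \right)}}{9} + 2 \operatorname{atan}{\left(3 \right)} + 7 \log{\left(\frac{40}{3} \right)} + \frac{95}{4}.

Antiderivative: F(w) = - w^{2} \log{\left(3 w^{2} + \frac{4}{3} \right)} + w^{2} - \frac{3 w \log{\left(3 w^{2} + \frac{4}{3} \right)}}{2} + 3 w - \frac{4 \log{\left(w^{2} + \frac{4}{9} \right)}}{9} - 2 \operatorname{atan}{\left(\frac{3 w}{2} \right)}; value = - 27 \log{\left(\frac{745}{12} \right)} - 2 \operatorname{atan}{\left(\frac{27}{4} \right)} - \frac{4 \log{\left(\frac{745}{36} \right)}}{9} + \frac{4 \log{\left(\frac{40}{9} \right)}}{9} + 2 \operatorname{atan}{\left(3 \right)} + 7 \log{\left(\frac{40}{3} \right)} + \frac{95}{4}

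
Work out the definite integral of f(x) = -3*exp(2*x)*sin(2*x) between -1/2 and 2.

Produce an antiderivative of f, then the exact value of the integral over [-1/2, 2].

A candidate is checked by its d/dx: the result must match f(x).
F(x) = -3*exp(2*x)*sin(2*x)/4 + 3*exp(2*x)*cos(2*x)/4 is an antiderivative of f.
Check: d/dx[-3*exp(2*x)*sin(2*x)/4 + 3*exp(2*x)*cos(2*x)/4] = -3*exp(2*x)*sin(2*x) = f(x).
F(2) = 3*exp(4)*cos(4)/4 - 3*exp(4)*sin(4)/4; F(-1/2) = 3*exp(-1)*cos(1)/4 + 3*exp(-1)*sin(1)/4.
Integral = F(2) - F(-1/2) = 3*exp(4)*cos(4)/4 - 3*exp(-1)*sin(1)/4 - 3*exp(-1)*cos(1)/4 - 3*exp(4)*sin(4)/4.

Antiderivative: F(x) = -3*exp(2*x)*sin(2*x)/4 + 3*exp(2*x)*cos(2*x)/4; value = 3*exp(4)*cos(4)/4 - 3*exp(-1)*sin(1)/4 - 3*exp(-1)*cos(1)/4 - 3*exp(4)*sin(4)/4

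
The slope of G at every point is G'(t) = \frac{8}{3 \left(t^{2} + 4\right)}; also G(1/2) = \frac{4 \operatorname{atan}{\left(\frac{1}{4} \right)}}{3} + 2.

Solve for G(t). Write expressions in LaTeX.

G(t) = \frac{4 \operatorname{atan}{\left(\frac{t}{2} \right)}}{3} + 2

Whatever form G(t) takes, its d/dt must return the stated G'(t).
A general antiderivative is \frac{4 \operatorname{atan}{\left(\frac{t}{2} \right)}}{3} + C.
The condition gives C = \frac{4 \operatorname{atan}{\left(\frac{1}{4} \right)}}{3} + 2 - (\frac{4 \operatorname{atan}{\left(\frac{1}{4} \right)}}{3}) = 2.
So G(t) = \frac{4 \operatorname{atan}{\left(\frac{t}{2} \right)}}{3} + 2.
Check: d/dt[\frac{4 \operatorname{atan}{\left(\frac{t}{2} \right)}}{3} + 2] = \frac{8}{3 t^{2} + 12}, which equals G'(t).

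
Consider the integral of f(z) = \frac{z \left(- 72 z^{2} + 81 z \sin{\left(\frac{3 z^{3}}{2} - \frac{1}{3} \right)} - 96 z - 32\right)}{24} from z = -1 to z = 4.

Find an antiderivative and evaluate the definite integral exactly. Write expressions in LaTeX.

Antiderivative: F(z) = \frac{- 9 z^{4} - 16 z^{3} - 8 z^{2} - 9 \cos{\left(\frac{3 z^{3}}{2} - \frac{1}{3} \right)} + 6}{12}; value = - \frac{3455}{12} + \frac{3 \cos{\left(\frac{11}{6} \right)}}{4} - \frac{3 \cos{\left(\frac{287}{3} \right)}}{4}

Recover f(z) by differentiating a candidate F(z); any mismatch rules it out.
F(z) = \frac{- 9 z^{4} - 16 z^{3} - 8 z^{2} - 9 \cos{\left(\frac{3 z^{3}}{2} - \frac{1}{3} \right)} + 6}{12} is an antiderivative of f.
Check: d/dz[\frac{- 9 z^{4} - 16 z^{3} - 8 z^{2} - 9 \cos{\left(\frac{3 z^{3}}{2} - \frac{1}{3} \right)} + 6}{12}] = - 3 z^{3} + \frac{27 z^{2} \sin{\left(\frac{3 z^{3}}{2} - \frac{1}{3} \right)}}{8} - 4 z^{2} - \frac{4 z}{3}, which equals f(z).
F(4) = - \frac{575}{2} - \frac{3 \cos{\left(\frac{287}{3} \right)}}{4}; F(-1) = \frac{5}{12} - \frac{3 \cos{\left(\frac{11}{6} \right)}}{4}.
Integral = F(4) - F(-1) = - \frac{3455}{12} + \frac{3 \cos{\left(\frac{11}{6} \right)}}{4} - \frac{3 \cos{\left(\frac{287}{3} \right)}}{4}.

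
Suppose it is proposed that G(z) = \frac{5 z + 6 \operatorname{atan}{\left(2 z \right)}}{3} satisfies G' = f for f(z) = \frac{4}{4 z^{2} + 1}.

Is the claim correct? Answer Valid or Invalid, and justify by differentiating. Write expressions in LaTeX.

Invalid: d/dz[G] - f = \frac{5}{3}, which is not 0.

d/dz[G] = \frac{20 z^{2} + 17}{12 z^{2} + 3}
d/dz[G] - f(z) = \frac{5}{3} != 0.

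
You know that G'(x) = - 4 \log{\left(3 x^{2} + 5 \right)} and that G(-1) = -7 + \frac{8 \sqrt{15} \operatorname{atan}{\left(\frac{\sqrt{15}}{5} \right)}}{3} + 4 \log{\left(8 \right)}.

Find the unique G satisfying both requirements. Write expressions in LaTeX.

For G(x) to be correct, d/dx[G] must agree with the stated G'(x) identically.
A general antiderivative is - 4 x \log{\left(3 x^{2} + 5 \right)} + 8 x - \frac{8 \sqrt{15} \operatorname{atan}{\left(\frac{\sqrt{15} x}{5} \right)}}{3} + C.
The condition gives C = -7 + \frac{8 \sqrt{15} \operatorname{atan}{\left(\frac{\sqrt{15}}{5} \right)}}{3} + 4 \log{\left(8 \right)} - (-8 + \frac{8 \sqrt{15} \operatorname{atan}{\left(\frac{\sqrt{15}}{5} \right)}}{3} + 4 \log{\left(8 \right)}) = 1.
So G(x) = - 4 x \log{\left(3 x^{2} + 5 \right)} + 8 x - \frac{8 \sqrt{15} \operatorname{atan}{\left(\frac{\sqrt{15} x}{5} \right)}}{3} + 1.
Check: d/dx[- 4 x \log{\left(3 x^{2} + 5 \right)} + 8 x - \frac{8 \sqrt{15} \operatorname{atan}{\left(\frac{\sqrt{15} x}{5} \right)}}{3} + 1] = - 4 \log{\left(3 x^{2} + 5 \right)} = G'(x).

G(x) = - 4 x \log{\left(3 x^{2} + 5 \right)} + 8 x - \frac{8 \sqrt{15} \operatorname{atan}{\left(\frac{\sqrt{15} x}{5} \right)}}{3} + 1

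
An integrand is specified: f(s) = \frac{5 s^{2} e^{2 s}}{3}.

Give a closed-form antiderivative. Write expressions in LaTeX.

An antiderivative is F(s) = \frac{5 s^{2} e^{2 s}}{6} - \frac{5 s e^{2 s}}{6} + \frac{5 e^{2 s}}{12}.

Recognize the product-rule pattern: f = u'v + uv' with u = \frac{5 s^{2}}{6} - \frac{5 s}{6} + \frac{5}{12}, v = e^{2 s}, so integration by parts undoes it.
Check: d/ds[\frac{5 s^{2} e^{2 s}}{6} - \frac{5 s e^{2 s}}{6} + \frac{5 e^{2 s}}{12}] = \frac{5 s^{2} e^{2 s}}{3} = f(s).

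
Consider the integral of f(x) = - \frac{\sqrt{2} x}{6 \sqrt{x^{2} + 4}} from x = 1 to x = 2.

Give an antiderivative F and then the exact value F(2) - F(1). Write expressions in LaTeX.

Antiderivative: F(x) = - \frac{\sqrt{2} \sqrt{x^{2} + 4}}{6}; value = - \frac{2}{3} + \frac{\sqrt{10}}{6}

The substitution u = \frac{x^{2}}{2} + 2 works: f is exactly (dF/du)*(du/dx) for that inner function.
F(x) = - \frac{\sqrt{2} \sqrt{x^{2} + 4}}{6} is an antiderivative of f.
Check: d/dx[- \frac{\sqrt{2} \sqrt{x^{2} + 4}}{6}] = - \frac{\sqrt{2} x}{6 \sqrt{x^{2} + 4}} = f(x).
F(2) = - \frac{2}{3}; F(1) = - \frac{\sqrt{10}}{6}.
Integral = F(2) - F(1) = - \frac{2}{3} + \frac{\sqrt{10}}{6}.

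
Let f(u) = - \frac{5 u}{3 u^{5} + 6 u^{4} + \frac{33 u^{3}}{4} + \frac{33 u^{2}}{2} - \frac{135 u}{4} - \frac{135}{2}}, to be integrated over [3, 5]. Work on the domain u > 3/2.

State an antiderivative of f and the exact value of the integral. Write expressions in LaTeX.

Antiderivative: F(u) = - \frac{20 \log{\left(u - \frac{3}{2} \right)}}{609} - \frac{20 \log{\left(u + \frac{3}{2} \right)}}{87} + \frac{40 \log{\left(u + 2 \right)}}{189} + \frac{20 \log{\left(u^{2} + 5 \right)}}{783} + \frac{20 \sqrt{5} \operatorname{atan}{\left(\frac{\sqrt{5} u}{5} \right)}}{783}; value = - \frac{20 \log{\left(\frac{13}{2} \right)}}{87} - \frac{40 \log{\left(5 \right)}}{189} - \frac{20 \log{\left(14 \right)}}{783} - \frac{20 \sqrt{5} \operatorname{atan}{\left(\frac{3 \sqrt{5}}{5} \right)}}{783} - \frac{20 \log{\left(\frac{7}{2} \right)}}{609} + \frac{20 \log{\left(\frac{3}{2} \right)}}{609} + \frac{20 \sqrt{5} \operatorname{atan}{\left(\sqrt{5} \right)}}{783} + \frac{20 \log{\left(30 \right)}}{783} + \frac{20 \log{\left(\frac{9}{2} \right)}}{87} + \frac{40 \log{\left(7 \right)}}{189}

The denominator factors as 3 \left(u + 2\right) \left(2 u - 3\right) \left(2 u + 3\right) \left(u^{2} + 5\right); partial fractions split f into directly integrable pieces: \frac{20 \left(2 u + 5\right)}{783 \left(u^{2} + 5\right)} - \frac{40}{87 \left(2 u + 3\right)} - \frac{40}{609 \left(2 u - 3\right)} + \frac{40}{189 \left(u + 2\right)}.
F(u) = - \frac{20 \log{\left(u - \frac{3}{2} \right)}}{609} - \frac{20 \log{\left(u + \frac{3}{2} \right)}}{87} + \frac{40 \log{\left(u + 2 \right)}}{189} + \frac{20 \log{\left(u^{2} + 5 \right)}}{783} + \frac{20 \sqrt{5} \operatorname{atan}{\left(\frac{\sqrt{5} u}{5} \right)}}{783} is an antiderivative of f.
Check: d/du[- \frac{20 \log{\left(u - \frac{3}{2} \right)}}{609} - \frac{20 \log{\left(u + \frac{3}{2} \right)}}{87} + \frac{40 \log{\left(u + 2 \right)}}{189} + \frac{20 \log{\left(u^{2} + 5 \right)}}{783} + \frac{20 \sqrt{5} \operatorname{atan}{\left(\frac{\sqrt{5} u}{5} \right)}}{783}] = - \frac{20 u}{12 u^{5} + 24 u^{4} + 33 u^{3} + 66 u^{2} - 135 u - 270}, which equals f(u).
F(5) = - \frac{20 \log{\left(\frac{13}{2} \right)}}{87} - \frac{20 \log{\left(\frac{7}{2} \right)}}{609} + \frac{20 \sqrt{5} \operatorname{atan}{\left(\sqrt{5} \right)}}{783} + \frac{20 \log{\left(30 \right)}}{783} + \frac{40 \log{\left(7 \right)}}{189}; F(3) = - \frac{20 \log{\left(\frac{9}{2} \right)}}{87} - \frac{20 \log{\left(\frac{3}{2} \right)}}{609} + \frac{20 \sqrt{5} \operatorname{atan}{\left(\frac{3 \sqrt{5}}{5} \right)}}{783} + \frac{20 \log{\left(14 \right)}}{783} + \frac{40 \log{\left(5 \right)}}{189}.
Integral = F(5) - F(3) = - \frac{20 \log{\left(\frac{13}{2} \right)}}{87} - \frac{40 \log{\left(5 \right)}}{189} - \frac{20 \log{\left(14 \right)}}{783} - \frac{20 \sqrt{5} \operatorname{atan}{\left(\frac{3 \sqrt{5}}{5} \right)}}{783} - \frac{20 \log{\left(\frac{7}{2} \right)}}{609} + \frac{20 \log{\left(\frac{3}{2} \right)}}{609} + \frac{20 \sqrt{5} \operatorname{atan}{\left(\sqrt{5} \right)}}{783} + \frac{20 \log{\left(30 \right)}}{783} + \frac{20 \log{\left(\frac{9}{2} \right)}}{87} + \frac{40 \log{\left(7 \right)}}{189}.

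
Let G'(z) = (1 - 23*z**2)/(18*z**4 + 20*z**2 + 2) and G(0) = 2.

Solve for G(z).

G(z) = -3*atan(z)/2 + 2*atan(3*z)/3 + 2

Any candidate G(z) must reproduce the stated G'(z) exactly.
A general antiderivative is -3*atan(z)/2 + 2*atan(3*z)/3 + C.
The condition gives C = 2 - (0) = 2.
So G(z) = -3*atan(z)/2 + 2*atan(3*z)/3 + 2.
Check: d/dz[-3*atan(z)/2 + 2*atan(3*z)/3 + 2] = (1 - 23*z**2)/(18*z**4 + 20*z**2 + 2) = G'(z).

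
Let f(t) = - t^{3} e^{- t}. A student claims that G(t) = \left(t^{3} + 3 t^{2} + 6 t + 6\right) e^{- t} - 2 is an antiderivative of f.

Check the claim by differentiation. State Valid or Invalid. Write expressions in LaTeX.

Valid - the claim checks out under differentiation.

d/dt[G] = - t^{3} e^{- t}
This equals f(t) exactly, so the claim holds.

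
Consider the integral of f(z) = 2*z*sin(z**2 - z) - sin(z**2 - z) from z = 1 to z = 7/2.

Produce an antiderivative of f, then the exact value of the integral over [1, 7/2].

The substitution u = z**2 - z works: f is exactly (dF/du)*(du/dz) for that inner function.
F(z) = -cos(z**2 - z) is an antiderivative of f.
Check: d/dz[-cos(z**2 - z)] = 2*z*sin(z**2 - z) - sin(z**2 - z) = f(z).
F(7/2) = -cos(35/4); F(1) = -1.
Integral = F(7/2) - F(1) = 1 - cos(35/4).

Antiderivative: F(z) = -cos(z**2 - z); value = 1 - cos(35/4)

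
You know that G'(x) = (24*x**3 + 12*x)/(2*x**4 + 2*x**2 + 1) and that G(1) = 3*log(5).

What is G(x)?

G(x) = 3*log(2*x**4 + 2*x**2 + 1)

G'(x) matches the chain-rule pattern g'(h)*h' with inner function h(x) = 2*x**4 + 2*x**2 + 1; substituting u = h(x) collapses the integral.
A general antiderivative is 3*log(2*x**4 + 2*x**2 + 1) + C.
The condition gives C = 3*log(5) - (3*log(5)) = 0.
So G(x) = 3*log(2*x**4 + 2*x**2 + 1).
Check: d/dx[3*log(2*x**4 + 2*x**2 + 1)] = (24*x**3 + 12*x)/(2*x**4 + 2*x**2 + 1) = G'(x).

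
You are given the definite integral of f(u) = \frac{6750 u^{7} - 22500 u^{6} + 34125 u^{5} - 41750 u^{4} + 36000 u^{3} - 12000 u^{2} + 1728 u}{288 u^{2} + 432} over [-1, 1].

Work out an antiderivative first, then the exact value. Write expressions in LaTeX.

Antiderivative: F(u) = \frac{125 u^{3} \left(3 u - 4\right)^{3} + 2592 \log{\left(2 u^{2} + 3 \right)}}{864}; value = - \frac{5375}{108}

For F(u) to be correct the identity F'(u) - f(u) = 0 must hold.
F(u) = \frac{125 u^{3} \left(3 u - 4\right)^{3} + 2592 \log{\left(2 u^{2} + 3 \right)}}{864} is an antiderivative of f.
Check: d/du[\frac{125 u^{3} \left(3 u - 4\right)^{3} + 2592 \log{\left(2 u^{2} + 3 \right)}}{864}] = \frac{6750 u^{7} - 22500 u^{6} + 34125 u^{5} - 41750 u^{4} + 36000 u^{3} - 12000 u^{2} + 1728 u}{288 u^{2} + 432} = f(u).
F(1) = - \frac{125}{864} + 3 \log{\left(5 \right)}; F(-1) = 3 \log{\left(5 \right)} + \frac{42875}{864}.
Integral = F(1) - F(-1) = - \frac{5375}{108}.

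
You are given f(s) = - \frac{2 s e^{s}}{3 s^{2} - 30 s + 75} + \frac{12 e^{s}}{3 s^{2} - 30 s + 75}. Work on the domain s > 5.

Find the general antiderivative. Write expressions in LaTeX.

F(s) = - \frac{2 e^{s}}{3 \left(s - 5\right)} + C

f has the shape u'v + uv' for u = - \frac{2}{3 \left(s - 5\right)} and v = e^{s} — it is the derivative of the product u*v.
Check: d/ds[- \frac{2 e^{s}}{3 \left(s - 5\right)}] = \frac{- 2 s e^{s} + 12 e^{s}}{3 s^{2} - 30 s + 75}, which equals f(s).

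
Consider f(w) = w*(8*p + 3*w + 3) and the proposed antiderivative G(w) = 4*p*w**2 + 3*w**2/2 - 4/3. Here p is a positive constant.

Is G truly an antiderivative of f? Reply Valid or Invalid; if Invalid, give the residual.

d/dw[G] = 8*p*w + 3*w
d/dw[G] - f(w) = -3*w**2 != 0.

Invalid: d/dw[G] - f = -3*w**2, which is not 0.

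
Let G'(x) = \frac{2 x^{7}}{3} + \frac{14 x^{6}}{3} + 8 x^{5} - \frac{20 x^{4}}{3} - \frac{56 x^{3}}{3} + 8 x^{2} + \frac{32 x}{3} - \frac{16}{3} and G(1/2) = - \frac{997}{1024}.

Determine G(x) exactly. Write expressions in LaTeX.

The substitution u = - \frac{x^{2}}{2} - x + 1 works: G'(x) is exactly (dG/du)*(du/dx) for that inner function.
A general antiderivative is \frac{4 \left(- \frac{x^{2}}{2} - x + 1\right)^{4}}{3} + C.
The condition gives C = - \frac{997}{1024} - (\frac{27}{1024}) = -1.
So G(x) = \frac{x^{8} + 8 x^{7} + 16 x^{6} - 16 x^{5} - 56 x^{4} + 32 x^{3} + 64 x^{2} - 64 x + 4}{12}.
Check: d/dx[\frac{x^{8} + 8 x^{7} + 16 x^{6} - 16 x^{5} - 56 x^{4} + 32 x^{3} + 64 x^{2} - 64 x + 4}{12}] = \frac{2 x^{7}}{3} + \frac{14 x^{6}}{3} + 8 x^{5} - \frac{20 x^{4}}{3} - \frac{56 x^{3}}{3} + 8 x^{2} + \frac{32 x}{3} - \frac{16}{3} = G'(x).

G(x) = \frac{x^{8} + 8 x^{7} + 16 x^{6} - 16 x^{5} - 56 x^{4} + 32 x^{3} + 64 x^{2} - 64 x + 4}{12}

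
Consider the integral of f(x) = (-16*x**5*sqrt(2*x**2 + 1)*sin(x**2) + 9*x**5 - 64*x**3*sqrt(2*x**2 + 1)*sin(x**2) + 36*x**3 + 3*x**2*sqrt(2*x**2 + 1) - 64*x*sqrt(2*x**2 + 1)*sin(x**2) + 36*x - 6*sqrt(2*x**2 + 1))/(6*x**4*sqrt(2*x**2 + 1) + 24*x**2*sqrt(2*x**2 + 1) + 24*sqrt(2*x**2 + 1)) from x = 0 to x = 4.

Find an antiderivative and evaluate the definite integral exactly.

Since d/dx undoes antidifferentiation here, F'(x) = f(x) is required of F(x).
F(x) = (9*x**2*sqrt(2*x**2 + 1) + 16*x**2*cos(x**2) - 6*x + 18*sqrt(2*x**2 + 1) + 32*cos(x**2))/(12*(x**2 + 2)) is an antiderivative of f.
Check: d/dx[(9*x**2*sqrt(2*x**2 + 1) + 16*x**2*cos(x**2) - 6*x + 18*sqrt(2*x**2 + 1) + 32*cos(x**2))/(12*(x**2 + 2))] = (-16*x**5*sqrt(2*x**2 + 1)*sin(x**2) + 9*x**5 - 64*x**3*sqrt(2*x**2 + 1)*sin(x**2) + 36*x**3 + 3*x**2*sqrt(2*x**2 + 1) - 64*x*sqrt(2*x**2 + 1)*sin(x**2) + 36*x - 6*sqrt(2*x**2 + 1))/(6*x**4*sqrt(2*x**2 + 1) + 24*x**2*sqrt(2*x**2 + 1) + 24*sqrt(2*x**2 + 1)) = f(x).
F(4) = 4*cos(16)/3 - 1/9 + 3*sqrt(33)/4; F(0) = 25/12.
Integral = F(4) - F(0) = -79/36 + 4*cos(16)/3 + 3*sqrt(33)/4.

Antiderivative: F(x) = (9*x**2*sqrt(2*x**2 + 1) + 16*x**2*cos(x**2) - 6*x + 18*sqrt(2*x**2 + 1) + 32*cos(x**2))/(12*(x**2 + 2)); value = -79/36 + 4*cos(16)/3 + 3*sqrt(33)/4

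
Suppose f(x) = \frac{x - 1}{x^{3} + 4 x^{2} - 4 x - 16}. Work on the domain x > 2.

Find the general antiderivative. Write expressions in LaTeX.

Factor the denominator (\left(x - 2\right) \left(x + 2\right) \left(x + 4\right)) and decompose: f = - \frac{5}{12 \left(x + 4\right)} + \frac{3}{8 \left(x + 2\right)} + \frac{1}{24 \left(x - 2\right)}; each piece integrates to a log, atan, or power term.
Check: d/dx[\frac{\log{\left(x - 2 \right)} + 9 \log{\left(x + 2 \right)} - 10 \log{\left(x + 4 \right)}}{24}] = \frac{x - 1}{x^{3} + 4 x^{2} - 4 x - 16} = f(x).

F(x) = \frac{\log{\left(x - 2 \right)} + 9 \log{\left(x + 2 \right)} - 10 \log{\left(x + 4 \right)}}{24} + C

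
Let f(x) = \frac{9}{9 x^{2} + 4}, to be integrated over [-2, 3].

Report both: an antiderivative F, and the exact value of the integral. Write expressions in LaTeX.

A first test for any F(x): its x-derivative must equal f(x) identically.
F(x) = \frac{3 \operatorname{atan}{\left(\frac{3 x}{2} \right)}}{2} is an antiderivative of f.
Check: d/dx[\frac{3 \operatorname{atan}{\left(\frac{3 x}{2} \right)}}{2}] = \frac{9}{9 x^{2} + 4} = f(x).
F(3) = \frac{3 \operatorname{atan}{\left(\frac{9}{2} \right)}}{2}; F(-2) = - \frac{3 \operatorname{atan}{\left(3 \right)}}{2}.
Integral = F(3) - F(-2) = \frac{3 \operatorname{atan}{\left(3 \right)}}{2} + \frac{3 \operatorname{atan}{\left(\frac{9}{2} \right)}}{2}.

Antiderivative: F(x) = \frac{3 \operatorname{atan}{\left(\frac{3 x}{2} \right)}}{2}; value = \frac{3 \operatorname{atan}{\left(3 \right)}}{2} + \frac{3 \operatorname{atan}{\left(\frac{9}{2} \right)}}{2}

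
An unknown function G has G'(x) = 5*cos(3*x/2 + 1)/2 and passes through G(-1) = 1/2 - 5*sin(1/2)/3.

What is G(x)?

G(x) = 5*sin(3*x/2 + 1)/3 + 1/2

Recover the given G'(x) by differentiating a candidate G(x); any mismatch rules it out.
A general antiderivative is 5*sin(3*x/2 + 1)/3 + C.
The condition gives C = 1/2 - 5*sin(1/2)/3 - (-5*sin(1/2)/3) = 1/2.
So G(x) = 5*sin(3*x/2 + 1)/3 + 1/2.
Check: d/dx[5*sin(3*x/2 + 1)/3 + 1/2] = 5*cos(3*x/2 + 1)/2 = G'(x).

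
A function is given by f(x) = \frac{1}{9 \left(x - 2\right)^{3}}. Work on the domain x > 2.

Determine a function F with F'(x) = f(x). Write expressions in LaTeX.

An antiderivative is F(x) = - \frac{1}{18 x^{2} - 72 x + 72}.

For F(x) to be correct the identity F'(x) - f(x) = 0 must hold.
Check: d/dx[- \frac{1}{18 x^{2} - 72 x + 72}] = \frac{1}{9 x^{3} - 54 x^{2} + 108 x - 72}, which equals f(x).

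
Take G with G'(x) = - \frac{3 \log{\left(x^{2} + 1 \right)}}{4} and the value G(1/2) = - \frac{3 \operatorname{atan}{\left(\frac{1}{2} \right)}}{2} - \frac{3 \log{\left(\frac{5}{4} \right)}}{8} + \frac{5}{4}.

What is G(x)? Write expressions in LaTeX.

Whatever form G(x) takes, its d/dx must return the stated G'(x).
A general antiderivative is - \frac{3 x \log{\left(x^{2} + 1 \right)}}{4} + \frac{3 x}{2} - \frac{3 \operatorname{atan}{\left(x \right)}}{2} + C.
The condition gives C = - \frac{3 \operatorname{atan}{\left(\frac{1}{2} \right)}}{2} - \frac{3 \log{\left(\frac{5}{4} \right)}}{8} + \frac{5}{4} - (- \frac{3 \operatorname{atan}{\left(\frac{1}{2} \right)}}{2} - \frac{3 \log{\left(\frac{5}{4} \right)}}{8} + \frac{3}{4}) = \frac{1}{2}.
So G(x) = - \frac{3 x \log{\left(x^{2} + 1 \right)}}{4} + \frac{3 x}{2} - \frac{3 \operatorname{atan}{\left(x \right)}}{2} + \frac{1}{2}.
Check: d/dx[- \frac{3 x \log{\left(x^{2} + 1 \right)}}{4} + \frac{3 x}{2} - \frac{3 \operatorname{atan}{\left(x \right)}}{2} + \frac{1}{2}] = - \frac{3 \log{\left(x^{2} + 1 \right)}}{4} = G'(x).

G(x) = - \frac{3 x \log{\left(x^{2} + 1 \right)}}{4} + \frac{3 x}{2} - \frac{3 \operatorname{atan}{\left(x \right)}}{2} + \frac{1}{2}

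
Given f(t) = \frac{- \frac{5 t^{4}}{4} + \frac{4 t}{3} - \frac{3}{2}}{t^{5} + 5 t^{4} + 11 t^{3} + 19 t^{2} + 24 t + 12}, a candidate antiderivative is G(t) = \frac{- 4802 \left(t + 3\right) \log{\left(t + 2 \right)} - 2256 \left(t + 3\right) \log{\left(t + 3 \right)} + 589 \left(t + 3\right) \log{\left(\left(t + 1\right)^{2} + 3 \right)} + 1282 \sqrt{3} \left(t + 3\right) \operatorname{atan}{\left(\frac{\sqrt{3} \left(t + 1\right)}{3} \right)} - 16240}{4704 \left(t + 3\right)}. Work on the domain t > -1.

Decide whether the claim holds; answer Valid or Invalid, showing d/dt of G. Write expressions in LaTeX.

Invalid: d/dt[G] - f = \frac{15 t^{7} + 30 t^{6} - 135 t^{5} - 799 t^{4} - 1697 t^{3} - 1243 t^{2} - 237 t + 546}{12 t^{9} + 156 t^{8} + 912 t^{7} + 3288 t^{6} + 8364 t^{5} + 15852 t^{4} + 22680 t^{3} + 23904 t^{2} + 16416 t + 5184}, which is not 0.

d/dt[G] = \frac{- 15 t^{4} - 60 t^{3} - 90 t^{2} - 44 t - 17}{12 t^{5} + 120 t^{4} + 492 t^{3} + 1104 t^{2} + 1440 t + 864}
d/dt[G] - f(t) = \frac{15 t^{7} + 30 t^{6} - 135 t^{5} - 799 t^{4} - 1697 t^{3} - 1243 t^{2} - 237 t + 546}{12 t^{9} + 156 t^{8} + 912 t^{7} + 3288 t^{6} + 8364 t^{5} + 15852 t^{4} + 22680 t^{3} + 23904 t^{2} + 16416 t + 5184} != 0.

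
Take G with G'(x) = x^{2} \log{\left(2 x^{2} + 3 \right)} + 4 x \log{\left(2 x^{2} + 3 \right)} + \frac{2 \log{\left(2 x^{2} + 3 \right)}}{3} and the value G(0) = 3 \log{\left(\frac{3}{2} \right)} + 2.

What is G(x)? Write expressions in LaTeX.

Integrate term by term and add the pieces.
A general antiderivative is - \frac{2 x^{3}}{9} - 2 x^{2} - \frac{x}{3} + \left(\frac{x^{3}}{3} + 2 x^{2} + \frac{2 x}{3}\right) \log{\left(2 x^{2} + 3 \right)} + 3 \log{\left(x^{2} + \frac{3}{2} \right)} + \frac{\sqrt{6} \operatorname{atan}{\left(\frac{\sqrt{6} x}{3} \right)}}{6} + C.
The condition gives C = 3 \log{\left(\frac{3}{2} \right)} + 2 - (3 \log{\left(\frac{3}{2} \right)}) = 2.
So G(x) = \frac{x^{3} \log{\left(2 x^{2} + 3 \right)}}{3} - \frac{2 x^{3}}{9} + 2 x^{2} \log{\left(2 x^{2} + 3 \right)} - 2 x^{2} + \frac{2 x \log{\left(2 x^{2} + 3 \right)}}{3} - \frac{x}{3} + 3 \log{\left(x^{2} + \frac{3}{2} \right)} + \frac{\sqrt{6} \operatorname{atan}{\left(\frac{\sqrt{6} x}{3} \right)}}{6} + 2.
Check: d/dx[\frac{x^{3} \log{\left(2 x^{2} + 3 \right)}}{3} - \frac{2 x^{3}}{9} + 2 x^{2} \log{\left(2 x^{2} + 3 \right)} - 2 x^{2} + \frac{2 x \log{\left(2 x^{2} + 3 \right)}}{3} - \frac{x}{3} + 3 \log{\left(x^{2} + \frac{3}{2} \right)} + \frac{\sqrt{6} \operatorname{atan}{\left(\frac{\sqrt{6} x}{3} \right)}}{6} + 2] = x^{2} \log{\left(2 x^{2} + 3 \right)} + 4 x \log{\left(2 x^{2} + 3 \right)} + \frac{2 \log{\left(2 x^{2} + 3 \right)}}{3} = G'(x).

G(x) = \frac{x^{3} \log{\left(2 x^{2} + 3 \right)}}{3} - \frac{2 x^{3}}{9} + 2 x^{2} \log{\left(2 x^{2} + 3 \right)} - 2 x^{2} + \frac{2 x \log{\left(2 x^{2} + 3 \right)}}{3} - \frac{x}{3} + 3 \log{\left(x^{2} + \frac{3}{2} \right)} + \frac{\sqrt{6} \operatorname{atan}{\left(\frac{\sqrt{6} x}{3} \right)}}{6} + 2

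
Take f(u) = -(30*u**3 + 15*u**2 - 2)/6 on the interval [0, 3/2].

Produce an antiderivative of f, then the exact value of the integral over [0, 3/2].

Antiderivative: F(u) = -5*u**4/4 - 5*u**3/6 + u/3; value = -553/64

Differentiate the proposed F(u) back; it has to land on f(u) exactly.
F(u) = -5*u**4/4 - 5*u**3/6 + u/3 is an antiderivative of f.
Check: d/du[-5*u**4/4 - 5*u**3/6 + u/3] = -5*u**3 - 5*u**2/2 + 1/3, which equals f(u).
F(3/2) = -553/64; F(0) = 0.
Integral = F(3/2) - F(0) = -553/64.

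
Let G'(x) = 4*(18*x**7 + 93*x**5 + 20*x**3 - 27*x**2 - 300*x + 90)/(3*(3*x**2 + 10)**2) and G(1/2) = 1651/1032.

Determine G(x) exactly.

G(x) = (12*x**6 + 4*x**4 - 93*x**2 + 72*x + 90)/(6*(3*x**2 + 10))

Whatever form G(x) takes, its d/dx must return the stated G'(x).
A general antiderivative is 2*x**4/3 - 2*x**2 + 2*x/(x**2/2 + 5/3) + 3/2 + C.
The condition gives C = 1651/1032 - (1651/1032) = 0.
So G(x) = (12*x**6 + 4*x**4 - 93*x**2 + 72*x + 90)/(6*(3*x**2 + 10)).
Check: d/dx[(12*x**6 + 4*x**4 - 93*x**2 + 72*x + 90)/(6*(3*x**2 + 10))] = (72*x**7 + 372*x**5 + 80*x**3 - 108*x**2 - 1200*x + 360)/(27*x**4 + 180*x**2 + 300), which equals G'(x).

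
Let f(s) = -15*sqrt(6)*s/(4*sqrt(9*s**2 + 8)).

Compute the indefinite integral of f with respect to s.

F(s) = -5*sqrt(3*s**2/2 + 4/3)/2 + C

The substitution u = 3*s**2/2 + 4/3 works: f is exactly (dF/du)*(du/ds) for that inner function.
Check: d/ds[-5*sqrt(3*s**2/2 + 4/3)/2] = -15*sqrt(6)*s/(4*sqrt(9*s**2 + 8)) = f(s).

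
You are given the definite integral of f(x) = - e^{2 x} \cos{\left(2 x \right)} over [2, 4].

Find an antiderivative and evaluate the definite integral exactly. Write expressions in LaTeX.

Antiderivative: F(x) = - \frac{e^{2 x} \sin{\left(2 x \right)}}{4} - \frac{e^{2 x} \cos{\left(2 x \right)}}{4}; value = - \frac{e^{8} \sin{\left(8 \right)}}{4} + \frac{e^{4} \sin{\left(4 \right)}}{4} + \frac{e^{4} \cos{\left(4 \right)}}{4} - \frac{e^{8} \cos{\left(8 \right)}}{4}

Differentiate the proposed F(x) back; it has to land on f(x) exactly.
F(x) = - \frac{e^{2 x} \sin{\left(2 x \right)}}{4} - \frac{e^{2 x} \cos{\left(2 x \right)}}{4} is an antiderivative of f.
Check: d/dx[- \frac{e^{2 x} \sin{\left(2 x \right)}}{4} - \frac{e^{2 x} \cos{\left(2 x \right)}}{4}] = - e^{2 x} \cos{\left(2 x \right)} = f(x).
F(4) = - \frac{e^{8} \sin{\left(8 \right)}}{4} - \frac{e^{8} \cos{\left(8 \right)}}{4}; F(2) = - \frac{e^{4} \cos{\left(4 \right)}}{4} - \frac{e^{4} \sin{\left(4 \right)}}{4}.
Integral = F(4) - F(2) = - \frac{e^{8} \sin{\left(8 \right)}}{4} + \frac{e^{4} \sin{\left(4 \right)}}{4} + \frac{e^{4} \cos{\left(4 \right)}}{4} - \frac{e^{8} \cos{\left(8 \right)}}{4}.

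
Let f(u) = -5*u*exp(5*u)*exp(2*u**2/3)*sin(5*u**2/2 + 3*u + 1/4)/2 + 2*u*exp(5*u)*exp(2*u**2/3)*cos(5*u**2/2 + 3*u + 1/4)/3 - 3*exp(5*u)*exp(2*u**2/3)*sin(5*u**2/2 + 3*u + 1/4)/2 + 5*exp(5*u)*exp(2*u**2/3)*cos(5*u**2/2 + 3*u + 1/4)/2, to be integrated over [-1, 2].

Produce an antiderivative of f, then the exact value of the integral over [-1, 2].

Antiderivative: F(u) = exp(2*u**2/3 + 5*u)*cos(5*u**2/2 + 3*u + 1/4)/2; value = exp(38/3)*cos(65/4)/2 - exp(-13/3)*cos(1/4)/2

Recognize the product-rule pattern: f = v'r + vr' with v = cos(5*u**2/2 + 3*u + 1/4)/2, r = exp(2*u**2/3 + 5*u), so integration by parts undoes it.
F(u) = exp(2*u**2/3 + 5*u)*cos(5*u**2/2 + 3*u + 1/4)/2 is an antiderivative of f.
Check: d/du[exp(2*u**2/3 + 5*u)*cos(5*u**2/2 + 3*u + 1/4)/2] = -5*u*exp(5*u)*exp(2*u**2/3)*sin(5*u**2/2 + 3*u + 1/4)/2 + 2*u*exp(5*u)*exp(2*u**2/3)*cos(5*u**2/2 + 3*u + 1/4)/3 - 3*exp(5*u)*exp(2*u**2/3)*sin(5*u**2/2 + 3*u + 1/4)/2 + 5*exp(5*u)*exp(2*u**2/3)*cos(5*u**2/2 + 3*u + 1/4)/2 = f(u).
F(2) = exp(38/3)*cos(65/4)/2; F(-1) = exp(-13/3)*cos(1/4)/2.
Integral = F(2) - F(-1) = exp(38/3)*cos(65/4)/2 - exp(-13/3)*cos(1/4)/2.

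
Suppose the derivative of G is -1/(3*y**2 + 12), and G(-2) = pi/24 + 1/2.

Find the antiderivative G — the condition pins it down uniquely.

G(y) = 1/2 - atan(y/2)/6

A first test for any G(y): its y-derivative must equal the given G'(y).
A general antiderivative is -atan(y/2)/6 + C.
The condition gives C = pi/24 + 1/2 - (pi/24) = 1/2.
So G(y) = 1/2 - atan(y/2)/6.
Check: d/dy[1/2 - atan(y/2)/6] = -1/(3*y**2 + 12) = G'(y).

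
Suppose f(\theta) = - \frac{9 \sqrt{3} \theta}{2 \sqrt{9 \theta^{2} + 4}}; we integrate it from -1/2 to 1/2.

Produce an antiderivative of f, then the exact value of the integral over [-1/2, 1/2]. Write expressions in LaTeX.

The substitution u = 3 \theta^{2} + \frac{4}{3} works: f is exactly (dF/du)*(du/d\theta) for that inner function.
F(\theta) = - \frac{\sqrt{3} \sqrt{9 \theta^{2} + 4}}{2} is an antiderivative of f.
Check: d/d\theta[- \frac{\sqrt{3} \sqrt{9 \theta^{2} + 4}}{2}] = - \frac{9 \sqrt{3} \theta}{2 \sqrt{9 \theta^{2} + 4}} = f(\theta).
F(1/2) = - \frac{5 \sqrt{3}}{4}; F(-1/2) = - \frac{5 \sqrt{3}}{4}.
Integral = F(1/2) - F(-1/2) = 0.

Antiderivative: F(\theta) = - \frac{\sqrt{3} \sqrt{9 \theta^{2} + 4}}{2}; value = 0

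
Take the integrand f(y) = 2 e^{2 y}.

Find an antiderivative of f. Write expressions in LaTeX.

An antiderivative is F(y) = e^{2 y}.

For F(y) to be correct the identity F'(y) - f(y) = 0 must hold.
Check: d/dy[e^{2 y}] = 2 e^{2 y} = f(y).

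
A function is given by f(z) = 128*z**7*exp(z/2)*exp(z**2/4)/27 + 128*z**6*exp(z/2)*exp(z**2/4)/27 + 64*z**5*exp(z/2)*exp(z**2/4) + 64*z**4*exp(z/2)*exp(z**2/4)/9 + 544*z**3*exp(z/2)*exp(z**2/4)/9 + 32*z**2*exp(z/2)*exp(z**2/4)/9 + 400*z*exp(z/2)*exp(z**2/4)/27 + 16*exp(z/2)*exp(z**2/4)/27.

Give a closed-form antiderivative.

An antiderivative is F(z) = 4*(4*z**2/3 + 2/3)**3*exp(z**2/4 + z/2).

f has the shape u'v + uv' for u = 4*(4*z**2/3 + 2/3)**3 and v = exp(z**2/4 + z/2) — it is the derivative of the product u*v.
Check: d/dz[4*(4*z**2/3 + 2/3)**3*exp(z**2/4 + z/2)] = 128*z**7*exp(z/2)*exp(z**2/4)/27 + 128*z**6*exp(z/2)*exp(z**2/4)/27 + 64*z**5*exp(z/2)*exp(z**2/4) + 64*z**4*exp(z/2)*exp(z**2/4)/9 + 544*z**3*exp(z/2)*exp(z**2/4)/9 + 32*z**2*exp(z/2)*exp(z**2/4)/9 + 400*z*exp(z/2)*exp(z**2/4)/27 + 16*exp(z/2)*exp(z**2/4)/27 = f(z).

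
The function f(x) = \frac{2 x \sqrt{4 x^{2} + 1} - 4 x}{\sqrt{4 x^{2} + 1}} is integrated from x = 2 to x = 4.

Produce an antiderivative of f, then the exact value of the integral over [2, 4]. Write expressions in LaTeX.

Antiderivative: F(x) = \frac{4 x^{2} - 4 \sqrt{4 x^{2} + 1} + 3}{4}; value = - \sqrt{65} + \sqrt{17} + 12

Differentiate the proposed F(x) back; it has to land on f(x) exactly.
F(x) = \frac{4 x^{2} - 4 \sqrt{4 x^{2} + 1} + 3}{4} is an antiderivative of f.
Check: d/dx[\frac{4 x^{2} - 4 \sqrt{4 x^{2} + 1} + 3}{4}] = \frac{2 x \sqrt{4 x^{2} + 1} - 4 x}{\sqrt{4 x^{2} + 1}} = f(x).
F(4) = \frac{67}{4} - \sqrt{65}; F(2) = \frac{19}{4} - \sqrt{17}.
Integral = F(4) - F(2) = - \sqrt{65} + \sqrt{17} + 12.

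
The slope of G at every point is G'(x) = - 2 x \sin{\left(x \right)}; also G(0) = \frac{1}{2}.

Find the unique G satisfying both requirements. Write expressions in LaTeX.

A candidate passes only if d/dx[G] lands on the given G'(x) exactly.
A general antiderivative is 2 x \cos{\left(x \right)} - 2 \sin{\left(x \right)} + C.
The condition gives C = \frac{1}{2} - (0) = \frac{1}{2}.
So G(x) = \frac{4 x \cos{\left(x \right)} - 4 \sin{\left(x \right)} + 1}{2}.
Check: d/dx[\frac{4 x \cos{\left(x \right)} - 4 \sin{\left(x \right)} + 1}{2}] = - 2 x \sin{\left(x \right)} = G'(x).

G(x) = \frac{4 x \cos{\left(x \right)} - 4 \sin{\left(x \right)} + 1}{2}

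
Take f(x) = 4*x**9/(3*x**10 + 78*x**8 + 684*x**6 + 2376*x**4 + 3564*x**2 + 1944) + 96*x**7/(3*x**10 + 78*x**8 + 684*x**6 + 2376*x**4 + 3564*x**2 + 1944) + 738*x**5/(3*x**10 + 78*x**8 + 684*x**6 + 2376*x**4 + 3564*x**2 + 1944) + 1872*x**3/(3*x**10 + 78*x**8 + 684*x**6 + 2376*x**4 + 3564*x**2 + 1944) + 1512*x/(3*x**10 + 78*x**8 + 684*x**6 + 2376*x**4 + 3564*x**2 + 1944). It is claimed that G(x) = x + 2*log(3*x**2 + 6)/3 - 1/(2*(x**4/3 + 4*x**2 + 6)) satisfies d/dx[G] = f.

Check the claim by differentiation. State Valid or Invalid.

d/dx[G] = (3*x**10 + 4*x**9 + 78*x**8 + 96*x**7 + 684*x**6 + 738*x**5 + 2376*x**4 + 1872*x**3 + 3564*x**2 + 1512*x + 1944)/(3*x**10 + 78*x**8 + 684*x**6 + 2376*x**4 + 3564*x**2 + 1944)
d/dx[G] - f(x) = 1 != 0.

Invalid: d/dx[G] - f = 1, which is not 0.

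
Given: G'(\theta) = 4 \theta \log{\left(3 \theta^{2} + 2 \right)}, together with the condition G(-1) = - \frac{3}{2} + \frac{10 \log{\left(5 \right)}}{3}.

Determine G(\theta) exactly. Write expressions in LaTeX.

Recover the given G'(\theta) by differentiating a candidate G(\theta); any mismatch rules it out.
A general antiderivative is 2 \theta^{2} \log{\left(3 \theta^{2} + 2 \right)} - 2 \theta^{2} + \frac{4 \log{\left(3 \theta^{2} + 2 \right)}}{3} + C.
The condition gives C = - \frac{3}{2} + \frac{10 \log{\left(5 \right)}}{3} - (-2 + \frac{10 \log{\left(5 \right)}}{3}) = \frac{1}{2}.
So G(\theta) = \frac{12 \theta^{2} \log{\left(3 \theta^{2} + 2 \right)} - 12 \theta^{2} + 8 \log{\left(3 \theta^{2} + 2 \right)} + 3}{6}.
Check: d/d\theta[\frac{12 \theta^{2} \log{\left(3 \theta^{2} + 2 \right)} - 12 \theta^{2} + 8 \log{\left(3 \theta^{2} + 2 \right)} + 3}{6}] = 4 \theta \log{\left(3 \theta^{2} + 2 \right)} = G'(\theta).

G(\theta) = \frac{12 \theta^{2} \log{\left(3 \theta^{2} + 2 \right)} - 12 \theta^{2} + 8 \log{\left(3 \theta^{2} + 2 \right)} + 3}{6}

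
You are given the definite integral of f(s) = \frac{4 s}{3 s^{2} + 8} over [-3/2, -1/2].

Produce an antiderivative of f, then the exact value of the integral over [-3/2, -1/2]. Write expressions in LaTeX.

Antiderivative: F(s) = \frac{2 \log{\left(\frac{3 s^{2}}{2} + 4 \right)}}{3}; value = - \frac{2 \log{\left(\frac{59}{8} \right)}}{3} + \frac{2 \log{\left(\frac{35}{8} \right)}}{3}

f matches the chain-rule pattern g'(h)*h' with inner function h(s) = \frac{3 s^{2}}{2} + 4; substituting u = h(s) collapses the integral.
F(s) = \frac{2 \log{\left(\frac{3 s^{2}}{2} + 4 \right)}}{3} is an antiderivative of f.
Check: d/ds[\frac{2 \log{\left(\frac{3 s^{2}}{2} + 4 \right)}}{3}] = \frac{4 s}{3 s^{2} + 8} = f(s).
F(-1/2) = \frac{2 \log{\left(\frac{35}{8} \right)}}{3}; F(-3/2) = \frac{2 \log{\left(\frac{59}{8} \right)}}{3}.
Integral = F(-1/2) - F(-3/2) = - \frac{2 \log{\left(\frac{59}{8} \right)}}{3} + \frac{2 \log{\left(\frac{35}{8} \right)}}{3}.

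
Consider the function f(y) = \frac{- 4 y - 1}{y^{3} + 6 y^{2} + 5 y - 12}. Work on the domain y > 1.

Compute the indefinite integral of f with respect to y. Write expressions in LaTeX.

F(y) = - \frac{\log{\left(y - 1 \right)}}{4} - \frac{11 \log{\left(y + 3 \right)}}{4} + 3 \log{\left(y + 4 \right)} + C

Factor the denominator (\left(y - 1\right) \left(y + 3\right) \left(y + 4\right)) and decompose: f = \frac{3}{y + 4} - \frac{11}{4 \left(y + 3\right)} - \frac{1}{4 \left(y - 1\right)}; each piece integrates to a log, atan, or power term.
Check: d/dy[- \frac{\log{\left(y - 1 \right)}}{4} - \frac{11 \log{\left(y + 3 \right)}}{4} + 3 \log{\left(y + 4 \right)}] = \frac{- 4 y - 1}{y^{3} + 6 y^{2} + 5 y - 12} = f(y).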